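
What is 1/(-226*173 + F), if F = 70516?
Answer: 1/31418 ≈ 3.1829e-5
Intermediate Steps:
1/(-226*173 + F) = 1/(-226*173 + 70516) = 1/(-39098 + 70516) = 1/31418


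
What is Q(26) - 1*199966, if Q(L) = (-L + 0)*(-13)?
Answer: -199628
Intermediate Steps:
Q(L) = 13*L (Q(L) = -L*(-13) = 13*L)
Q(26) - 1*199966 = 13*26 - 1*199966 = 338 - 199966 = -199628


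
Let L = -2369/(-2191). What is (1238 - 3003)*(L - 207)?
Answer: 796311520/2191 ≈ 3.6345e+5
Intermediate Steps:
L = 2369/2191 (L = -2369*(-1/2191) = 2369/2191 ≈ 1.0812)
(1238 - 3003)*(L - 207) = (1238 - 3003)*(2369/2191 - 207) = -1765*(-451168/2191) = 796311520/2191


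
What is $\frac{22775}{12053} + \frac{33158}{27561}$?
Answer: $\frac{1027355149}{332192733} \approx 3.0926$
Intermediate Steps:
$\frac{22775}{12053} + \frac{33158}{27561} = \frac{1027355149}{332192733}$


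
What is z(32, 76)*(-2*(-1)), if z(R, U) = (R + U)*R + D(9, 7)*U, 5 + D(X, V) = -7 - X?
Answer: 3720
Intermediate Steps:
D(X, V) = -12 - X (D(X, V) = -5 + (-7 - X) = -12 - X)
z(R, U) = -21*U + R*(R + U) (z(R, U) = (R + U)*R + (-12 - 1*9)*U = R*(R + U) + (-12 - 9)*U = R*(R + U) - 21*U = -21*U + R*(R + U))
z(32, 76)*(-2*(-1)) = (32² - 21*76 + 32*76)*(-2*(-1)) = (1024 - 1596 + 2432)*2 = 1860*2 = 3720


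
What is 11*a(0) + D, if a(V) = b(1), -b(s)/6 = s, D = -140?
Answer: -206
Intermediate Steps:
b(s) = -6*s
a(V) = -6 (a(V) = -6*1 = -6)
11*a(0) + D = 11*(-6) - 140 = -66 - 140 = -206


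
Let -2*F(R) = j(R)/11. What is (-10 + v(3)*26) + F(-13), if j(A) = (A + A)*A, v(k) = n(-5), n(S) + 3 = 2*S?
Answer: -3997/11 ≈ -363.36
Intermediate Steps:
n(S) = -3 + 2*S
v(k) = -13 (v(k) = -3 + 2*(-5) = -3 - 10 = -13)
j(A) = 2*A² (j(A) = (2*A)*A = 2*A²)
F(R) = -R²/11 (F(R) = -2*R²/(2*11) = -R²/11)
(-10 + v(3)*26) + F(-13) = (-10 - 13*26) - 1/11*(-13)² = (-10 - 338) - 1/11*169 = -348 - 169/11 = -3997/11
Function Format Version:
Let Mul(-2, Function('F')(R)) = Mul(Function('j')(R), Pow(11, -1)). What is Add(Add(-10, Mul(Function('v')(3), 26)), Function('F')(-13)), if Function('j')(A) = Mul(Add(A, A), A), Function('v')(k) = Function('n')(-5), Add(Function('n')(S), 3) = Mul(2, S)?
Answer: Rational(-3997, 11) ≈ -363.36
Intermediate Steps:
Function('n')(S) = Add(-3, Mul(2, S))
Function('v')(k) = -13 (Function('v')(k) = Add(-3, Mul(2, -5)) = Add(-3, -10) = -13)
Function('j')(A) = Mul(2, Pow(A, 2)) (Function('j')(A) = Mul(Mul(2, A), A) = Mul(2, Pow(A, 2)))
Function('F')(R) = Mul(Rational(-1, 11), Pow(R, 2)) (Function('F')(R) = Mul(Rational(-1, 2), Mul(Mul(2, Pow(R, 2)), Pow(11, -1))) = Mul(Rational(-1, 2), Mul(Mul(2, Pow(R, 2)), Rational(1, 11))) = Mul(Rational(-1, 2), Mul(Rational(2, 11), Pow(R, 2))) = Mul(Rational(-1, 11), Pow(R, 2)))
Add(Add(-10, Mul(Function('v')(3), 26)), Function('F')(-13)) = Add(Add(-10, Mul(-13, 26)), Mul(Rational(-1, 11), Pow(-13, 2))) = Add(Add(-10, -338), Mul(Rational(-1, 11), 169)) = Add(-348, Rational(-169, 11)) = Rational(-3997, 11)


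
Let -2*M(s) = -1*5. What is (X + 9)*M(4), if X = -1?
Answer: 20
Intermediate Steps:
M(s) = 5/2 (M(s) = -(-1)*5/2 = -½*(-5) = 5/2)
(X + 9)*M(4) = (-1 + 9)*(5/2) = 8*(5/2) = 20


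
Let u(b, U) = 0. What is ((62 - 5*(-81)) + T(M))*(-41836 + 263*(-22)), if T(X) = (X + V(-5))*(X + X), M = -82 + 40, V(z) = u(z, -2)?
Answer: -190249890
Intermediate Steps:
V(z) = 0
M = -42
T(X) = 2*X² (T(X) = (X + 0)*(X + X) = X*(2*X) = 2*X²)
((62 - 5*(-81)) + T(M))*(-41836 + 263*(-22)) = ((62 - 5*(-81)) + 2*(-42)²)*(-41836 + 263*(-22)) = ((62 + 405) + 2*1764)*(-41836 - 5786) = (467 + 3528)*(-47622) = 3995*(-47622) = -190249890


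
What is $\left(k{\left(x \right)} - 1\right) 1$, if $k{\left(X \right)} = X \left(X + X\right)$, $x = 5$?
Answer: $49$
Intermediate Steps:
$k{\left(X \right)} = 2 X^{2}$ ($k{\left(X \right)} = X 2 X = 2 X^{2}$)
$\left(k{\left(x \right)} - 1\right) 1 = \left(2 \cdot 5^{2} - 1\right) 1 = \left(2 \cdot 25 - 1\right) 1 = \left(50 - 1\right) 1 = 49 \cdot 1 = 49$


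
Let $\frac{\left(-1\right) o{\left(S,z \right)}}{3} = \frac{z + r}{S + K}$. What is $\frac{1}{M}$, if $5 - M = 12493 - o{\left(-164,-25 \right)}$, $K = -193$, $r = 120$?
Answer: $- \frac{119}{1485977} \approx -8.0082 \cdot 10^{-5}$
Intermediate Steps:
$o{\left(S,z \right)} = - \frac{3 \left(120 + z\right)}{-193 + S}$ ($o{\left(S,z \right)} = - 3 \frac{z + 120}{S - 193} = - 3 \frac{120 + z}{-193 + S} = - \frac{3 \left(120 + z\right)}{-193 + S}$)
$M = - \frac{1485977}{119}$ ($M = 5 - \left(12493 - \frac{3 \left(-120 - -25\right)}{-193 - 164}\right) = 5 - \left(12493 - \frac{3 \left(-120 + 25\right)}{-357}\right) = 5 - \left(12493 - 3 \left(- \frac{1}{357}\right) \left(-95\right)\right) = 5 - \left(12493 - \frac{95}{119}\right) = 5 - \frac{1486572}{119} = - \frac{1485977}{119} \approx -12487.0$)
$\frac{1}{M} = \frac{1}{- \frac{1485977}{119}} = - \frac{119}{1485977}$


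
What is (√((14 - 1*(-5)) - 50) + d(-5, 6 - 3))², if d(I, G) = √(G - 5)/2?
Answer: -63/2 - √62 ≈ -39.374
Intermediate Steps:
d(I, G) = √(-5 + G)/2 (d(I, G) = √(-5 + G)*(½) = √(-5 + G)/2)
(√((14 - 1*(-5)) - 50) + d(-5, 6 - 3))² = (√((14 - 1*(-5)) - 50) + √(-5 + (6 - 3))/2)² = (√((14 + 5) - 50) + √(-5 + 3)/2)² = (√(19 - 50) + √(-2)/2)² = (√(-31) + (I*√2)/2)² = (I*√31 + I*√2/2)²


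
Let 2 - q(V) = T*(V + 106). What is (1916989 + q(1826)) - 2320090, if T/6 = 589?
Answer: -7230787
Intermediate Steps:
T = 3534 (T = 6*589 = 3534)
q(V) = -374602 - 3534*V (q(V) = 2 - 3534*(V + 106) = 2 - 3534*(106 + V) = 2 - (374604 + 3534*V) = 2 + (-374604 - 3534*V) = -374602 - 3534*V)
(1916989 + q(1826)) - 2320090 = (1916989 + (-374602 - 3534*1826)) - 2320090 = (1916989 + (-374602 - 6453084)) - 2320090 = (1916989 - 6827686) - 2320090 = -4910697 - 2320090 = -7230787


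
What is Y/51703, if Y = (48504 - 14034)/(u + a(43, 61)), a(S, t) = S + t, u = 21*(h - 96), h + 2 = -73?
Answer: -34470/180288361 ≈ -0.00019119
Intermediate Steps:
h = -75 (h = -2 - 73 = -75)
u = -3591 (u = 21*(-75 - 96) = 21*(-171) = -3591)
Y = -34470/3487 (Y = (48504 - 14034)/(-3591 + (43 + 61)) = 34470/(-3591 + 104) = 34470/(-3487) = 34470*(-1/3487) = -34470/3487 ≈ -9.8853)
Y/51703 = -34470/3487/51703 = -34470/3487*1/51703 = -34470/180288361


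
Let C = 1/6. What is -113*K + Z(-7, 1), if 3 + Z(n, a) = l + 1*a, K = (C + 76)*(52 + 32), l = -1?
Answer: -722977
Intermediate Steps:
C = ⅙ ≈ 0.16667
K = 6398 (K = (⅙ + 76)*(52 + 32) = (457/6)*84 = 6398)
Z(n, a) = -4 + a (Z(n, a) = -3 + (-1 + 1*a) = -3 + (-1 + a) = -4 + a)
-113*K + Z(-7, 1) = -113*6398 + (-4 + 1) = -722974 - 3 = -722977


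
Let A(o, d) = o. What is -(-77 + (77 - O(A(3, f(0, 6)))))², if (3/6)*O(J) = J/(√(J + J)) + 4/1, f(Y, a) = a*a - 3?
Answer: -(8 + √6)² ≈ -109.19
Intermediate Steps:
f(Y, a) = -3 + a² (f(Y, a) = a² - 3 = -3 + a²)
O(J) = 8 + √2*√J (O(J) = 2*(J/(√(J + J)) + 4/1) = 2*(J/(√(2*J)) + 4*1) = 2*(J/((√2*√J)) + 4) = 2*(J*(√2/(2*√J)) + 4) = 2*(√2*√J/2 + 4) = 2*(4 + √2*√J/2) = 8 + √2*√J)
-(-77 + (77 - O(A(3, f(0, 6)))))² = -(-77 + (77 - (8 + √2*√3)))² = -(-77 + (77 - (8 + √6)))² = -(-77 + (77 + (-8 - √6)))² = -(-77 + (69 - √6))² = -(-8 - √6)²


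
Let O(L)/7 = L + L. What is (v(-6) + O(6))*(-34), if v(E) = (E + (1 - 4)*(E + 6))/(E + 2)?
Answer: -2907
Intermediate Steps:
O(L) = 14*L (O(L) = 7*(L + L) = 7*(2*L) = 14*L)
v(E) = (-18 - 2*E)/(2 + E) (v(E) = (E - 3*(6 + E))/(2 + E) = (E + (-18 - 3*E))/(2 + E) = (-18 - 2*E)/(2 + E))
(v(-6) + O(6))*(-34) = (2*(-9 - 1*(-6))/(2 - 6) + 14*6)*(-34) = (2*(-9 + 6)/(-4) + 84)*(-34) = (2*(-1/4)*(-3) + 84)*(-34) = (3/2 + 84)*(-34) = (171/2)*(-34) = -2907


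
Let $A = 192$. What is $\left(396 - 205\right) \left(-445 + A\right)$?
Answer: $-48323$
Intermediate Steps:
$\left(396 - 205\right) \left(-445 + A\right) = \left(396 - 205\right) \left(-445 + 192\right) = 191 \left(-253\right) = -48323$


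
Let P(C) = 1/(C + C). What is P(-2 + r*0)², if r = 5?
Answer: 1/16 ≈ 0.062500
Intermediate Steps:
P(C) = 1/(2*C)
P(-2 + r*0)² = (1/(2*(-2 + 5*0)))² = (1/(2*(-2 + 0)))² = ((½)/(-2))² = ((½)*(-½))² = (-¼)² = 1/16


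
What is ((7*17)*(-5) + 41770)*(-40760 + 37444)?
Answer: -136536300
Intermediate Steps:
((7*17)*(-5) + 41770)*(-40760 + 37444) = (119*(-5) + 41770)*(-3316) = (-595 + 41770)*(-3316) = 41175*(-3316) = -136536300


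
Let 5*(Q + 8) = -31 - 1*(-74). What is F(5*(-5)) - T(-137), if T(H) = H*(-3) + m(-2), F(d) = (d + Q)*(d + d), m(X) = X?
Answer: 811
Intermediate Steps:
Q = ⅗ (Q = -8 + (-31 - 1*(-74))/5 = -8 + (-31 + 74)/5 = -8 + (⅕)*43 = -8 + 43/5 = ⅗ ≈ 0.60000)
F(d) = 2*d*(⅗ + d) (F(d) = (d + ⅗)*(d + d) = (⅗ + d)*(2*d) = 2*d*(⅗ + d))
T(H) = -2 - 3*H (T(H) = H*(-3) - 2 = -3*H - 2 = -2 - 3*H)
F(5*(-5)) - T(-137) = 2*(5*(-5))*(3 + 5*(5*(-5)))/5 - (-2 - 3*(-137)) = (⅖)*(-25)*(3 + 5*(-25)) - (-2 + 411) = (⅖)*(-25)*(3 - 125) - 1*409 = (⅖)*(-25)*(-122) - 409 = 1220 - 409 = 811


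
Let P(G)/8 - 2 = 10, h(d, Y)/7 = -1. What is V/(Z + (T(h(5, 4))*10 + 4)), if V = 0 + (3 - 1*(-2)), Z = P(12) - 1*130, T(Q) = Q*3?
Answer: -1/48 ≈ -0.020833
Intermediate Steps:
h(d, Y) = -7 (h(d, Y) = 7*(-1) = -7)
T(Q) = 3*Q
P(G) = 96 (P(G) = 16 + 8*10 = 16 + 80 = 96)
Z = -34 (Z = 96 - 1*130 = 96 - 130 = -34)
V = 5 (V = 0 + (3 + 2) = 0 + 5 = 5)
V/(Z + (T(h(5, 4))*10 + 4)) = 5/(-34 + ((3*(-7))*10 + 4)) = 5/(-34 + (-21*10 + 4)) = 5/(-34 + (-210 + 4)) = 5/(-34 - 206) = 5/(-240) = 5*(-1/240) = -1/48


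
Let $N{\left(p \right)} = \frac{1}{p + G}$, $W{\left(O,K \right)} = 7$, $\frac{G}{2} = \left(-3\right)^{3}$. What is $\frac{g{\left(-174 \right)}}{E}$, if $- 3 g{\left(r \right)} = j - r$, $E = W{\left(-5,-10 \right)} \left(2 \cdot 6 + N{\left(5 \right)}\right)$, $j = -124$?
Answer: $- \frac{350}{1761} \approx -0.19875$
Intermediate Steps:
$G = -54$ ($G = 2 \left(-3\right)^{3} = 2 \left(-27\right) = -54$)
$N{\left(p \right)} = \frac{1}{-54 + p}$ ($N{\left(p \right)} = \frac{1}{p - 54} = \frac{1}{-54 + p}$)
$E = \frac{587}{7}$ ($E = 7 \left(2 \cdot 6 + \frac{1}{-54 + 5}\right) = 7 \left(12 + \frac{1}{-49}\right) = 7 \left(12 - \frac{1}{49}\right) = 7 \cdot \frac{587}{49} = \frac{587}{7} \approx 83.857$)
$g{\left(r \right)} = \frac{124}{3} + \frac{r}{3}$ ($g{\left(r \right)} = - \frac{-124 - r}{3} = \frac{124}{3} + \frac{r}{3}$)
$\frac{g{\left(-174 \right)}}{E} = \frac{\frac{124}{3} + \frac{1}{3} \left(-174\right)}{\frac{587}{7}} = \left(\frac{124}{3} - 58\right) \frac{7}{587} = \left(- \frac{50}{3}\right) \frac{7}{587} = - \frac{350}{1761}$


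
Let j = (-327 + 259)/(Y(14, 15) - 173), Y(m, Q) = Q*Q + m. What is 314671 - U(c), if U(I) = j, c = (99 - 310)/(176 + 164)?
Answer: 10384177/33 ≈ 3.1467e+5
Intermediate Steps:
Y(m, Q) = m + Q² (Y(m, Q) = Q² + m = m + Q²)
c = -211/340 ≈ -0.62059
j = -34/33 (j = (-327 + 259)/((14 + 15²) - 173) = -68/((14 + 225) - 173) = -68/(239 - 173) = -68/66 = -68*1/66 = -34/33 ≈ -1.0303)
U(I) = -34/33
314671 - U(c) = 314671 - 1*(-34/33) = 314671 + 34/33 = 10384177/33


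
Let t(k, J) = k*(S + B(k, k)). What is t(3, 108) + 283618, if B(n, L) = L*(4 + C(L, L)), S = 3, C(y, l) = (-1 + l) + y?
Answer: 283708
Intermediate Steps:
C(y, l) = -1 + l + y
B(n, L) = L*(3 + 2*L) (B(n, L) = L*(4 + (-1 + L + L)) = L*(4 + (-1 + 2*L)) = L*(3 + 2*L))
t(k, J) = k*(3 + k*(3 + 2*k))
t(3, 108) + 283618 = 3*(3 + 3*(3 + 2*3)) + 283618 = 3*(3 + 3*(3 + 6)) + 283618 = 3*(3 + 3*9) + 283618 = 3*(3 + 27) + 283618 = 3*30 + 283618 = 90 + 283618 = 283708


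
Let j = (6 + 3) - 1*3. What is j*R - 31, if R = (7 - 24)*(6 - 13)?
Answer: 683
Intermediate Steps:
R = 119 (R = -17*(-7) = 119)
j = 6 (j = 9 - 3 = 6)
j*R - 31 = 6*119 - 31 = 714 - 31 = 683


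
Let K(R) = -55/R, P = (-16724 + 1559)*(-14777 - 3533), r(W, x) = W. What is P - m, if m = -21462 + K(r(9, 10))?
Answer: 2499233563/9 ≈ 2.7769e+8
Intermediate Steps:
P = 277671150 (P = -15165*(-18310) = 277671150)
m = -193213/9 (m = -21462 - 55/9 = -193213/9 ≈ -21468.)
P - m = 277671150 - 1*(-193213/9) = 277671150 + 193213/9 = 2499233563/9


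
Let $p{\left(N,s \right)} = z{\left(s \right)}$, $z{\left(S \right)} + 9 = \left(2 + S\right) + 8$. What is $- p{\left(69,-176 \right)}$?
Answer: $175$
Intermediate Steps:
$z{\left(S \right)} = 1 + S$ ($z{\left(S \right)} = -9 + \left(\left(2 + S\right) + 8\right) = -9 + \left(10 + S\right) = 1 + S$)
$p{\left(N,s \right)} = 1 + s$
$- p{\left(69,-176 \right)} = - (1 - 176) = \left(-1\right) \left(-175\right) = 175$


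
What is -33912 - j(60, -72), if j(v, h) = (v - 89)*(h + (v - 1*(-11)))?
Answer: -33941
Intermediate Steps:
j(v, h) = (-89 + v)*(11 + h + v) (j(v, h) = (-89 + v)*(h + (v + 11)) = (-89 + v)*(h + (11 + v)) = (-89 + v)*(11 + h + v))
-33912 - j(60, -72) = -33912 - (-979 + 60**2 - 89*(-72) - 78*60 - 72*60) = -33912 - (-979 + 3600 + 6408 - 4680 - 4320) = -33912 - 1*29 = -33912 - 29 = -33941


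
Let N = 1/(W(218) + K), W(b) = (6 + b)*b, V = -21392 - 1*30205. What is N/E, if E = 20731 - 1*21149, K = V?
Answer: 1/1155770 ≈ 8.6522e-7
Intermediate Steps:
V = -51597 (V = -21392 - 30205 = -51597)
W(b) = b*(6 + b)
K = -51597
N = -1/2765 (N = 1/(218*(6 + 218) - 51597) = 1/(218*224 - 51597) = 1/(48832 - 51597) = 1/(-2765) = -1/2765 ≈ -0.00036166)
E = -418 (E = 20731 - 21149 = -418)
N/E = -1/2765/(-418) = -1/2765*(-1/418) = 1/1155770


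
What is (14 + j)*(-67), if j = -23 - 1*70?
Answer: 5293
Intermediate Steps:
j = -93 (j = -23 - 70 = -93)
(14 + j)*(-67) = (14 - 93)*(-67) = -79*(-67) = 5293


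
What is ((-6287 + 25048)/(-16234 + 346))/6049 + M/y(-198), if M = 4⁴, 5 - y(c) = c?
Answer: 24599458589/19509621936 ≈ 1.2609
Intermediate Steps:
y(c) = 5 - c
M = 256
((-6287 + 25048)/(-16234 + 346))/6049 + M/y(-198) = ((-6287 + 25048)/(-16234 + 346))/6049 + 256/(5 - 1*(-198)) = (18761/(-15888))*(1/6049) + 256/(5 + 198) = (18761*(-1/15888))*(1/6049) + 256/203 = -18761/15888*1/6049 + 256*(1/203) = -18761/96106512 + 256/203 = 24599458589/19509621936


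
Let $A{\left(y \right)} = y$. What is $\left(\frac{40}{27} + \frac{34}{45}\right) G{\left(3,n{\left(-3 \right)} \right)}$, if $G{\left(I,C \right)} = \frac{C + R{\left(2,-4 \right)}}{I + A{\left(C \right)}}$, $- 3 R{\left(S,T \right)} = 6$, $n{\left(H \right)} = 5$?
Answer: $\frac{151}{180} \approx 0.83889$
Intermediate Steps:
$R{\left(S,T \right)} = -2$ ($R{\left(S,T \right)} = \left(- \frac{1}{3}\right) 6 = -2$)
$G{\left(I,C \right)} = \frac{-2 + C}{C + I}$ ($G{\left(I,C \right)} = \frac{C - 2}{I + C} = \frac{-2 + C}{C + I}$)
$\left(\frac{40}{27} + \frac{34}{45}\right) G{\left(3,n{\left(-3 \right)} \right)} = \left(\frac{40}{27} + \frac{34}{45}\right) \frac{-2 + 5}{5 + 3} = \left(40 \cdot \frac{1}{27} + 34 \cdot \frac{1}{45}\right) \frac{1}{8} \cdot 3 = \left(\frac{40}{27} + \frac{34}{45}\right) \frac{1}{8} \cdot 3 = \frac{302}{135} \cdot \frac{3}{8} = \frac{151}{180}$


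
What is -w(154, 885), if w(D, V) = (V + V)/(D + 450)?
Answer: -885/302 ≈ -2.9305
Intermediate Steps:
w(D, V) = 2*V/(450 + D) (w(D, V) = (2*V)/(450 + D) = 2*V/(450 + D))
-w(154, 885) = -2*885/(450 + 154) = -2*885/604 = -1*885/302 = -885/302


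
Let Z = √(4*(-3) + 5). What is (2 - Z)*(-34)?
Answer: -68 + 34*I*√7 ≈ -68.0 + 89.956*I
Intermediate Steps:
Z = I*√7 (Z = √(-12 + 5) = √(-7) = I*√7 ≈ 2.6458*I)
(2 - Z)*(-34) = (2 - I*√7)*(-34) = -68 + 34*I*√7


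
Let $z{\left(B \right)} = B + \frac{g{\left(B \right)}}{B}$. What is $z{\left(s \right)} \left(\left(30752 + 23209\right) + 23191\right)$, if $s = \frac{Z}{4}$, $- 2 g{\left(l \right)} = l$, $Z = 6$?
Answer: $77152$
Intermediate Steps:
$g{\left(l \right)} = - \frac{l}{2}$
$s = \frac{3}{2}$ ($s = \frac{6}{4} = 6 \cdot \frac{1}{4} = \frac{3}{2} \approx 1.5$)
$z{\left(B \right)} = - \frac{1}{2} + B$ ($z{\left(B \right)} = B + \frac{\left(- \frac{1}{2}\right) B}{B} = B - \frac{1}{2} = - \frac{1}{2} + B$)
$z{\left(s \right)} \left(\left(30752 + 23209\right) + 23191\right) = \left(- \frac{1}{2} + \frac{3}{2}\right) \left(\left(30752 + 23209\right) + 23191\right) = 1 \left(53961 + 23191\right) = 1 \cdot 77152 = 77152$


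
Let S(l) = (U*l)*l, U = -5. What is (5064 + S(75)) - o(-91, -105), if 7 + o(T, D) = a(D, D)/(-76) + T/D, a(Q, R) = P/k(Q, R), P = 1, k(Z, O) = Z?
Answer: -183977837/7980 ≈ -23055.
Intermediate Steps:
a(Q, R) = 1/Q
S(l) = -5*l² (S(l) = (-5*l)*l = -5*l²)
o(T, D) = -7 - 1/(76*D) + T/D (o(T, D) = -7 + (1/(D*(-76)) + T/D) = -7 + (-1/76/D + T/D) = -7 + (-1/(76*D) + T/D) = -7 - 1/(76*D) + T/D)
(5064 + S(75)) - o(-91, -105) = (5064 - 5*75²) - (-1/76 - 91 - 7*(-105))/(-105) = (5064 - 5*5625) - (-1)*(-1/76 - 91 + 735)/105 = (5064 - 28125) - (-1)*48943/(105*76) = -23061 - 1*(-48943/7980) = -23061 + 48943/7980 = -183977837/7980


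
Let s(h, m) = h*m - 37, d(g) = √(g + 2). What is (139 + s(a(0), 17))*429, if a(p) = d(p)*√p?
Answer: 43758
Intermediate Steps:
d(g) = √(2 + g)
a(p) = √p*√(2 + p) (a(p) = √(2 + p)*√p = √p*√(2 + p))
s(h, m) = -37 + h*m
(139 + s(a(0), 17))*429 = (139 + (-37 + (√0*√(2 + 0))*17))*429 = (139 + (-37 + (0*√2)*17))*429 = (139 + (-37 + 0*17))*429 = (139 + (-37 + 0))*429 = (139 - 37)*429 = 102*429 = 43758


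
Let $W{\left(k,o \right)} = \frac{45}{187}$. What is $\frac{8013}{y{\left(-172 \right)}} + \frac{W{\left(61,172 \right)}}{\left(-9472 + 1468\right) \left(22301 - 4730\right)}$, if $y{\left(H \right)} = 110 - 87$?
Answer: $\frac{1018052002567}{2922151012} \approx 348.39$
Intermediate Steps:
$y{\left(H \right)} = 23$
$W{\left(k,o \right)} = \frac{45}{187}$ ($W{\left(k,o \right)} = 45 \cdot \frac{1}{187} = \frac{45}{187}$)
$\frac{8013}{y{\left(-172 \right)}} + \frac{W{\left(61,172 \right)}}{\left(-9472 + 1468\right) \left(22301 - 4730\right)} = \frac{8013}{23} + \frac{45}{187 \left(-9472 + 1468\right) \left(22301 - 4730\right)} = 8013 \cdot \frac{1}{23} + \frac{45}{187 \left(\left(-8004\right) 17571\right)} = \frac{8013}{23} + \frac{45}{187 \left(-140638284\right)} = \frac{8013}{23} + \frac{45}{187} \left(- \frac{1}{140638284}\right) = \frac{8013}{23} - \frac{5}{2922151012} = \frac{1018052002567}{2922151012}$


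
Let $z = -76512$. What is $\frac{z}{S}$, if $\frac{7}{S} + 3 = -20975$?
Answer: $\frac{1605068736}{7} \approx 2.293 \cdot 10^{8}$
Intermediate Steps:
$S = - \frac{7}{20978}$ ($S = \frac{7}{-3 - 20975} = \frac{7}{-20978} = 7 \left(- \frac{1}{20978}\right) = - \frac{7}{20978} \approx -0.00033368$)
$\frac{z}{S} = - \frac{76512}{- \frac{7}{20978}} = \left(-76512\right) \left(- \frac{20978}{7}\right) = \frac{1605068736}{7}$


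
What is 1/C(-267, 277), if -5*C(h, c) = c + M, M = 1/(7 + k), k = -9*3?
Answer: -100/5539 ≈ -0.018054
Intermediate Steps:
k = -27
M = -1/20 (M = 1/(7 - 27) = 1/(-20) = -1/20 ≈ -0.050000)
C(h, c) = 1/100 - c/5 (C(h, c) = -(c - 1/20)/5 = -(-1/20 + c)/5 = 1/100 - c/5)
1/C(-267, 277) = 1/(1/100 - ⅕*277) = 1/(1/100 - 277/5) = 1/(-5539/100) = -100/5539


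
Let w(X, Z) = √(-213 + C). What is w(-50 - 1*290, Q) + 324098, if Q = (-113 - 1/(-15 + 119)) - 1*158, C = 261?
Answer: 324098 + 4*√3 ≈ 3.2411e+5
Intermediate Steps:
Q = -28185/104 (Q = (-113 - 1/104) - 158 = -11753/104 - 158 = -28185/104 ≈ -271.01)
w(X, Z) = 4*√3 (w(X, Z) = √(-213 + 261) = √48 = 4*√3)
w(-50 - 1*290, Q) + 324098 = 4*√3 + 324098 = 324098 + 4*√3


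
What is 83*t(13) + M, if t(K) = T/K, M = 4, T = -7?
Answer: -529/13 ≈ -40.692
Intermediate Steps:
t(K) = -7/K
83*t(13) + M = 83*(-7/13) + 4 = -581/13 + 4 = -529/13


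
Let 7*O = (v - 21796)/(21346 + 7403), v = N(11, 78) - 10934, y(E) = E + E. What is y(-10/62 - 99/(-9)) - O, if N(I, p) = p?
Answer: 45415836/2079511 ≈ 21.840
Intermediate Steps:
y(E) = 2*E
v = -10856 (v = 78 - 10934 = -10856)
O = -10884/67081 (O = ((-10856 - 21796)/(21346 + 7403))/7 = (-32652/28749)/7 = (-32652*1/28749)/7 = (⅐)*(-10884/9583) = -10884/67081 ≈ -0.16225)
y(-10/62 - 99/(-9)) - O = 2*(-10/62 - 99/(-9)) - 1*(-10884/67081) = 2*(-10*1/62 - 99*(-⅑)) + 10884/67081 = 2*(-5/31 + 11) + 10884/67081 = 2*(336/31) + 10884/67081 = 672/31 + 10884/67081 = 45415836/2079511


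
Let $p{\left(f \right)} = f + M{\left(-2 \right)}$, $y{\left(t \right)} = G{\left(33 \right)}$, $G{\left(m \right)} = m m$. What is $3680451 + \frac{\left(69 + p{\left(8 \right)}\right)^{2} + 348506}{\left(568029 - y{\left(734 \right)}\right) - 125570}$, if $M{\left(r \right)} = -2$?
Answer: $\frac{70627870087}{19190} \approx 3.6805 \cdot 10^{6}$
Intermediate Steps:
$G{\left(m \right)} = m^{2}$
$y{\left(t \right)} = 1089$ ($y{\left(t \right)} = 33^{2} = 1089$)
$p{\left(f \right)} = -2 + f$ ($p{\left(f \right)} = f - 2 = -2 + f$)
$3680451 + \frac{\left(69 + p{\left(8 \right)}\right)^{2} + 348506}{\left(568029 - y{\left(734 \right)}\right) - 125570} = 3680451 + \frac{\left(69 + \left(-2 + 8\right)\right)^{2} + 348506}{\left(568029 - 1089\right) - 125570} = 3680451 + \frac{\left(69 + 6\right)^{2} + 348506}{\left(568029 - 1089\right) - 125570} = 3680451 + \frac{75^{2} + 348506}{566940 - 125570} = 3680451 + \frac{5625 + 348506}{441370} = 3680451 + 354131 \cdot \frac{1}{441370} = 3680451 + \frac{15397}{19190} = \frac{70627870087}{19190}$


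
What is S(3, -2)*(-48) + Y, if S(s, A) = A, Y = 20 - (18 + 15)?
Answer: 83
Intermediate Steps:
Y = -13 (Y = 20 - 1*33 = 20 - 33 = -13)
S(3, -2)*(-48) + Y = -2*(-48) - 13 = 96 - 13 = 83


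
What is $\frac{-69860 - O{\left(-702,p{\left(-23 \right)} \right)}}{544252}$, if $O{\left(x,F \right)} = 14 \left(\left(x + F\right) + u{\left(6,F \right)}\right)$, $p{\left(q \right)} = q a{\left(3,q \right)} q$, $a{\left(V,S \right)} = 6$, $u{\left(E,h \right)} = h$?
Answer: $- \frac{37226}{136063} \approx -0.27359$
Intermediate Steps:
$p{\left(q \right)} = 6 q^{2}$ ($p{\left(q \right)} = q 6 q = 6 q q = 6 q^{2}$)
$O{\left(x,F \right)} = 14 x + 28 F$ ($O{\left(x,F \right)} = 14 \left(\left(x + F\right) + F\right) = 14 \left(\left(F + x\right) + F\right) = 14 \left(x + 2 F\right) = 14 x + 28 F$)
$\frac{-69860 - O{\left(-702,p{\left(-23 \right)} \right)}}{544252} = \frac{-69860 - \left(14 \left(-702\right) + 28 \cdot 6 \left(-23\right)^{2}\right)}{544252} = \left(-69860 - \left(-9828 + 28 \cdot 6 \cdot 529\right)\right) \frac{1}{544252} = \left(-69860 - \left(-9828 + 28 \cdot 3174\right)\right) \frac{1}{544252} = \left(-69860 - \left(-9828 + 88872\right)\right) \frac{1}{544252} = \left(-69860 - 79044\right) \frac{1}{544252} = \left(-148904\right) \frac{1}{544252} = - \frac{37226}{136063}$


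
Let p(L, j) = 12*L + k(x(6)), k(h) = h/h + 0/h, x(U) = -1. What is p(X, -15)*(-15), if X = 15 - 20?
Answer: 885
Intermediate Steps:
X = -5
k(h) = 1 (k(h) = 1 + 0 = 1)
p(L, j) = 1 + 12*L (p(L, j) = 12*L + 1 = 1 + 12*L)
p(X, -15)*(-15) = (1 + 12*(-5))*(-15) = (1 - 60)*(-15) = -59*(-15) = 885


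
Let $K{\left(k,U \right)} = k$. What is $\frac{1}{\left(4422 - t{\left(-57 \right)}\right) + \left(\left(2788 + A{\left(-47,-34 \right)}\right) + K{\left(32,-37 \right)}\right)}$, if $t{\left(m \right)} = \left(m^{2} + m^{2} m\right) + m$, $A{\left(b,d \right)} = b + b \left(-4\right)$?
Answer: $\frac{1}{189384} \approx 5.2803 \cdot 10^{-6}$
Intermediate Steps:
$A{\left(b,d \right)} = - 3 b$ ($A{\left(b,d \right)} = b - 4 b = - 3 b$)
$t{\left(m \right)} = m + m^{2} + m^{3}$ ($t{\left(m \right)} = \left(m^{2} + m^{3}\right) + m = m + m^{2} + m^{3}$)
$\frac{1}{\left(4422 - t{\left(-57 \right)}\right) + \left(\left(2788 + A{\left(-47,-34 \right)}\right) + K{\left(32,-37 \right)}\right)} = \frac{1}{\left(4422 - - 57 \left(1 - 57 + \left(-57\right)^{2}\right)\right) + \left(\left(2788 - -141\right) + 32\right)} = \frac{1}{\left(4422 - - 57 \left(1 - 57 + 3249\right)\right) + \left(\left(2788 + 141\right) + 32\right)} = \frac{1}{\left(4422 - \left(-57\right) 3193\right) + \left(2929 + 32\right)} = \frac{1}{\left(4422 - -182001\right) + 2961} = \frac{1}{\left(4422 + 182001\right) + 2961} = \frac{1}{186423 + 2961} = \frac{1}{189384}$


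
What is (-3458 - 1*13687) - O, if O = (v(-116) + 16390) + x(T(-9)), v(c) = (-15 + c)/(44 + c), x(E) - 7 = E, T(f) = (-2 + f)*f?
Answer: -2422283/72 ≈ -33643.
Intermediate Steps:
T(f) = f*(-2 + f)
x(E) = 7 + E
v(c) = (-15 + c)/(44 + c)
O = 1187843/72 (O = ((-15 - 116)/(44 - 116) + 16390) + (7 - 9*(-2 - 9)) = (-131/(-72) + 16390) + (7 - 9*(-11)) = (-1/72*(-131) + 16390) + (7 + 99) = (131/72 + 16390) + 106 = 1180211/72 + 106 = 1187843/72 ≈ 16498.)
(-3458 - 1*13687) - O = (-3458 - 1*13687) - 1*1187843/72 = (-3458 - 13687) - 1187843/72 = -17145 - 1187843/72 = -2422283/72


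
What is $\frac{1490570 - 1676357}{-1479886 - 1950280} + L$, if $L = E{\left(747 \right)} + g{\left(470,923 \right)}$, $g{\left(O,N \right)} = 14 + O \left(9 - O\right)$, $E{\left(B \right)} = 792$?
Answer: $- \frac{740449167637}{3430166} \approx -2.1586 \cdot 10^{5}$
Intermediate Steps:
$L = -215864$ ($L = 792 + \left(14 - 470^{2} + 9 \cdot 470\right) = 792 + \left(14 - 220900 + 4230\right) = 792 - 216656 = -215864$)
$\frac{1490570 - 1676357}{-1479886 - 1950280} + L = \frac{1490570 - 1676357}{-1479886 - 1950280} - 215864 = - \frac{185787}{-3430166} - 215864 = \left(-185787\right) \left(- \frac{1}{3430166}\right) - 215864 = \frac{185787}{3430166} - 215864 = - \frac{740449167637}{3430166}$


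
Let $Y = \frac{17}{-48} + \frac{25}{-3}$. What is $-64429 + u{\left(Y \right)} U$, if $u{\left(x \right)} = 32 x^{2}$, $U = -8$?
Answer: $-83750$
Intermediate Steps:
$Y = - \frac{139}{16}$ ($Y = 17 \left(- \frac{1}{48}\right) + 25 \left(- \frac{1}{3}\right) = - \frac{17}{48} - \frac{25}{3} = - \frac{139}{16} \approx -8.6875$)
$-64429 + u{\left(Y \right)} U = -64429 + 32 \left(- \frac{139}{16}\right)^{2} \left(-8\right) = -64429 + 32 \cdot \frac{19321}{256} \left(-8\right) = -64429 + \frac{19321}{8} \left(-8\right) = -64429 - 19321 = -83750$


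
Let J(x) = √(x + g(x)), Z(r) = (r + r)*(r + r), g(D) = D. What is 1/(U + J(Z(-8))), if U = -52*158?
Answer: -1027/8437768 - √2/4218884 ≈ -0.00012205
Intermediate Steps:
Z(r) = 4*r² (Z(r) = (2*r)*(2*r) = 4*r²)
U = -8216
J(x) = √2*√x (J(x) = √(x + x) = √(2*x) = √2*√x)
1/(U + J(Z(-8))) = 1/(-8216 + √2*√(4*(-8)²)) = 1/(-8216 + √2*√(4*64)) = 1/(-8216 + √2*√256) = 1/(-8216 + √2*16) = 1/(-8216 + 16*√2)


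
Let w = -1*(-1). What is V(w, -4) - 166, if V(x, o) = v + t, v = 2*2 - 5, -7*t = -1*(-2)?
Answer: -1171/7 ≈ -167.29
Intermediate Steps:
w = 1
t = -2/7 (t = -(-1)*(-2)/7 = -1/7*2 = -2/7 ≈ -0.28571)
v = -1 (v = 4 - 5 = -1)
V(x, o) = -9/7 (V(x, o) = -1 - 2/7 = -9/7)
V(w, -4) - 166 = -9/7 - 166 = -1171/7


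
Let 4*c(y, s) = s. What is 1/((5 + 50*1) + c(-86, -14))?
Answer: 2/103 ≈ 0.019417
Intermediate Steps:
c(y, s) = s/4
1/((5 + 50*1) + c(-86, -14)) = 1/((5 + 50*1) + (¼)*(-14)) = 1/((5 + 50) - 7/2) = 1/(55 - 7/2) = 1/(103/2) = 2/103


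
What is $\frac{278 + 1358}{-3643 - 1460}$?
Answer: $- \frac{1636}{5103} \approx -0.3206$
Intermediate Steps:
$\frac{278 + 1358}{-3643 - 1460} = \frac{1636}{-5103} = 1636 \left(- \frac{1}{5103}\right) = - \frac{1636}{5103}$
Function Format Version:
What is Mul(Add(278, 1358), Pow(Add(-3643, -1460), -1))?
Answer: Rational(-1636, 5103) ≈ -0.32060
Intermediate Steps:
Mul(Add(278, 1358), Pow(Add(-3643, -1460), -1)) = Mul(1636, Pow(-5103, -1)) = Mul(1636, Rational(-1, 5103)) = Rational(-1636, 5103)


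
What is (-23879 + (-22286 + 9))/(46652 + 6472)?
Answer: -11539/13281 ≈ -0.86884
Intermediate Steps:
(-23879 + (-22286 + 9))/(46652 + 6472) = (-23879 - 22277)/53124 = -46156*1/53124 = -11539/13281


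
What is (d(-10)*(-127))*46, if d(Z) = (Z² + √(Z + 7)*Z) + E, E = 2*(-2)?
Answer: -560832 + 58420*I*√3 ≈ -5.6083e+5 + 1.0119e+5*I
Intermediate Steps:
E = -4
d(Z) = -4 + Z² + Z*√(7 + Z) (d(Z) = (Z² + √(Z + 7)*Z) - 4 = (Z² + √(7 + Z)*Z) - 4 = (Z² + Z*√(7 + Z)) - 4 = -4 + Z² + Z*√(7 + Z))
(d(-10)*(-127))*46 = ((-4 + (-10)² - 10*√(7 - 10))*(-127))*46 = ((-4 + 100 - 10*I*√3)*(-127))*46 = ((96 - 10*I*√3)*(-127))*46 = (-12192 + 1270*I*√3)*46 = -560832 + 58420*I*√3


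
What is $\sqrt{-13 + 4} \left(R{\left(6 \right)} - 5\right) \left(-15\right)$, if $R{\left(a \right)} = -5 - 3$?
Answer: $585 i \approx 585.0 i$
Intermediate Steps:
$R{\left(a \right)} = -8$
$\sqrt{-13 + 4} \left(R{\left(6 \right)} - 5\right) \left(-15\right) = \sqrt{-13 + 4} \left(-8 - 5\right) \left(-15\right) = \sqrt{-9} \left(-13\right) \left(-15\right) = 3 i \left(-13\right) \left(-15\right) = - 39 i \left(-15\right) = 585 i$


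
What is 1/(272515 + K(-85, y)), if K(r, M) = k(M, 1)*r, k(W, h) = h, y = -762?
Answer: 1/272430 ≈ 3.6707e-6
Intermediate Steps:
K(r, M) = r (K(r, M) = 1*r = r)
1/(272515 + K(-85, y)) = 1/(272515 - 85) = 1/272430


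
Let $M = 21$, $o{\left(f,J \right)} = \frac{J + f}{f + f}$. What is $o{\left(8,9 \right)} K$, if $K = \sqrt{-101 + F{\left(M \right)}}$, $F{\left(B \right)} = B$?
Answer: $\frac{17 i \sqrt{5}}{4} \approx 9.5033 i$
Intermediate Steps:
$o{\left(f,J \right)} = \frac{J + f}{2 f}$
$K = 4 i \sqrt{5}$ ($K = \sqrt{-101 + 21} = \sqrt{-80} = 4 i \sqrt{5} \approx 8.9443 i$)
$o{\left(8,9 \right)} K = \frac{9 + 8}{2 \cdot 8} \cdot 4 i \sqrt{5} = \frac{1}{2} \cdot \frac{1}{8} \cdot 17 \cdot 4 i \sqrt{5} = \frac{17 \cdot 4 i \sqrt{5}}{16} = \frac{17 i \sqrt{5}}{4}$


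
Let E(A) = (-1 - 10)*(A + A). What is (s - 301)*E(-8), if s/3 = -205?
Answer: -161216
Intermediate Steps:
s = -615 (s = 3*(-205) = -615)
E(A) = -22*A
(s - 301)*E(-8) = (-615 - 301)*(-22*(-8)) = -916*176 = -161216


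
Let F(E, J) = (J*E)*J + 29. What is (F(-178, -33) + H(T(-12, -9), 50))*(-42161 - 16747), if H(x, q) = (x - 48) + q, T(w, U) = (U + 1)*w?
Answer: 11411363220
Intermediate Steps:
T(w, U) = w*(1 + U) (T(w, U) = (1 + U)*w = w*(1 + U))
F(E, J) = 29 + E*J**2 (F(E, J) = (E*J)*J + 29 = E*J**2 + 29 = 29 + E*J**2)
H(x, q) = -48 + q + x (H(x, q) = (-48 + x) + q = -48 + q + x)
(F(-178, -33) + H(T(-12, -9), 50))*(-42161 - 16747) = ((29 - 178*(-33)**2) + (-48 + 50 - 12*(1 - 9)))*(-42161 - 16747) = ((29 - 178*1089) + (-48 + 50 - 12*(-8)))*(-58908) = ((29 - 193842) + (-48 + 50 + 96))*(-58908) = (-193813 + 98)*(-58908) = -193715*(-58908) = 11411363220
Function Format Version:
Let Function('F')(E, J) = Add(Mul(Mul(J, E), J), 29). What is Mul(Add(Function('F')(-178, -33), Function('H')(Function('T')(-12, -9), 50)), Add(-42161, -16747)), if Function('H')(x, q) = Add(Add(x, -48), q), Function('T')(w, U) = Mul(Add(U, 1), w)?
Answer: 11411363220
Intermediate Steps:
Function('T')(w, U) = Mul(w, Add(1, U)) (Function('T')(w, U) = Mul(Add(1, U), w) = Mul(w, Add(1, U)))
Function('F')(E, J) = Add(29, Mul(E, Pow(J, 2))) (Function('F')(E, J) = Add(Mul(Mul(E, J), J), 29) = Add(Mul(E, Pow(J, 2)), 29) = Add(29, Mul(E, Pow(J, 2))))
Function('H')(x, q) = Add(-48, q, x) (Function('H')(x, q) = Add(Add(-48, x), q) = Add(-48, q, x))
Mul(Add(Function('F')(-178, -33), Function('H')(Function('T')(-12, -9), 50)), Add(-42161, -16747)) = Mul(Add(Add(29, Mul(-178, Pow(-33, 2))), Add(-48, 50, Mul(-12, Add(1, -9)))), Add(-42161, -16747)) = Mul(Add(Add(29, Mul(-178, 1089)), Add(-48, 50, Mul(-12, -8))), -58908) = Mul(Add(Add(29, -193842), Add(-48, 50, 96)), -58908) = Mul(Add(-193813, 98), -58908) = Mul(-193715, -58908) = 11411363220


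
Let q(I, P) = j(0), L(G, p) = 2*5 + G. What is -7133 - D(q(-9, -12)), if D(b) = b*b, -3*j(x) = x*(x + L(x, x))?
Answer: -7133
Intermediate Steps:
L(G, p) = 10 + G
j(x) = -x*(10 + 2*x)/3 (j(x) = -x*(x + (10 + x))/3 = -x*(10 + 2*x)/3)
q(I, P) = 0 (q(I, P) = -⅔*0*(5 + 0) = -⅔*0*5 = 0)
D(b) = b²
-7133 - D(q(-9, -12)) = -7133 - 1*0² = -7133 - 1*0 = -7133 + 0 = -7133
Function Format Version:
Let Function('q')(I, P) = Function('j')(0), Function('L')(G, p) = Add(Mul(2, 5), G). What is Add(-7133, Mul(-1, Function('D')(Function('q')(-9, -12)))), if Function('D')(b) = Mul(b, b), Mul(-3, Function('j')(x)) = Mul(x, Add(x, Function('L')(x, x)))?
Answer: -7133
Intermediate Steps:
Function('L')(G, p) = Add(10, G)
Function('j')(x) = Mul(Rational(-1, 3), x, Add(10, Mul(2, x))) (Function('j')(x) = Mul(Rational(-1, 3), Mul(x, Add(x, Add(10, x)))) = Mul(Rational(-1, 3), Mul(x, Add(10, Mul(2, x)))) = Mul(Rational(-1, 3), x, Add(10, Mul(2, x))))
Function('q')(I, P) = 0 (Function('q')(I, P) = Mul(Rational(-2, 3), 0, Add(5, 0)) = Mul(Rational(-2, 3), 0, 5) = 0)
Function('D')(b) = Pow(b, 2)
Add(-7133, Mul(-1, Function('D')(Function('q')(-9, -12)))) = Add(-7133, Mul(-1, Pow(0, 2))) = Add(-7133, Mul(-1, 0)) = Add(-7133, 0) = -7133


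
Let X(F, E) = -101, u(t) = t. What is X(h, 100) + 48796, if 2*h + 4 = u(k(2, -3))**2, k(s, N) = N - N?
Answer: 48695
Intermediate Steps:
k(s, N) = 0
h = -2 (h = -2 + (1/2)*0**2 = -2 + (1/2)*0 = -2 + 0 = -2)
X(h, 100) + 48796 = -101 + 48796 = 48695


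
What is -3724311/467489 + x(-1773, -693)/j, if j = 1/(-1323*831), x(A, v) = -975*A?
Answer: -888475825633091286/467489 ≈ -1.9005e+12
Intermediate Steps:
j = -1/1099413 (j = 1/(-1099413) = -1/1099413 ≈ -9.0958e-7)
-3724311/467489 + x(-1773, -693)/j = -3724311/467489 + (-975*(-1773))/(-1/1099413) = -3724311*1/467489 + 1728675*(-1099413) = -3724311/467489 - 1900527767775 = -888475825633091286/467489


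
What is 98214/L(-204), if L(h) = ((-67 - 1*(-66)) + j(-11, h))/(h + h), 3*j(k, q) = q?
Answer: 13357104/23 ≈ 5.8074e+5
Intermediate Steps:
j(k, q) = q/3
L(h) = (-1 + h/3)/(2*h) (L(h) = ((-67 - 1*(-66)) + h/3)/(h + h) = ((-67 + 66) + h/3)/((2*h)) = (-1 + h/3)*(1/(2*h)) = (-1 + h/3)/(2*h))
98214/L(-204) = 98214/(((1/6)*(-3 - 204)/(-204))) = 98214/(((1/6)*(-1/204)*(-207))) = 98214/(23/136) = 98214*(136/23) = 13357104/23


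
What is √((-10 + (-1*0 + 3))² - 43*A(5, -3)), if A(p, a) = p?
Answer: I*√166 ≈ 12.884*I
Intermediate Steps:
√((-10 + (-1*0 + 3))² - 43*A(5, -3)) = √((-10 + (-1*0 + 3))² - 43*5) = √((-10 + (0 + 3))² - 215) = √((-10 + 3)² - 215) = √((-7)² - 215) = √(49 - 215) = √(-166) = I*√166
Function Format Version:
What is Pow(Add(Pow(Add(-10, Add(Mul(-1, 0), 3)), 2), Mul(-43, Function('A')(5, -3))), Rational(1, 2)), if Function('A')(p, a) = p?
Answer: Mul(I, Pow(166, Rational(1, 2))) ≈ Mul(12.884, I)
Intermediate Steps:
Pow(Add(Pow(Add(-10, Add(Mul(-1, 0), 3)), 2), Mul(-43, Function('A')(5, -3))), Rational(1, 2)) = Pow(Add(Pow(Add(-10, Add(Mul(-1, 0), 3)), 2), Mul(-43, 5)), Rational(1, 2)) = Pow(Add(Pow(Add(-10, Add(0, 3)), 2), -215), Rational(1, 2)) = Pow(Add(Pow(Add(-10, 3), 2), -215), Rational(1, 2)) = Pow(Add(Pow(-7, 2), -215), Rational(1, 2)) = Pow(Add(49, -215), Rational(1, 2)) = Pow(-166, Rational(1, 2)) = Mul(I, Pow(166, Rational(1, 2)))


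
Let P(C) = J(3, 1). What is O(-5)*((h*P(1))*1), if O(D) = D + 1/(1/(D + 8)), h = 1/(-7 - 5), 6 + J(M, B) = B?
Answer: -⅚ ≈ -0.83333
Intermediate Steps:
J(M, B) = -6 + B
h = -1/12 (h = 1/(-12) = -1/12 ≈ -0.083333)
P(C) = -5 (P(C) = -6 + 1 = -5)
O(D) = 8 + 2*D (O(D) = D + 1/(1/(8 + D)) = D + (8 + D) = 8 + 2*D)
O(-5)*((h*P(1))*1) = (8 + 2*(-5))*(-1/12*(-5)*1) = (8 - 10)*((5/12)*1) = -2*5/12 = -⅚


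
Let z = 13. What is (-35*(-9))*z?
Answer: 4095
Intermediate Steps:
(-35*(-9))*z = -35*(-9)*13 = 315*13 = 4095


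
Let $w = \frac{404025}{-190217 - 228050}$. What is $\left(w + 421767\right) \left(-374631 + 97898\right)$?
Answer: $- \frac{48818693725353012}{418267} \approx -1.1672 \cdot 10^{11}$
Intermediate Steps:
$w = - \frac{404025}{418267}$ ($w = \frac{404025}{-418267} = 404025 \left(- \frac{1}{418267}\right) = - \frac{404025}{418267} \approx -0.96595$)
$\left(w + 421767\right) \left(-374631 + 97898\right) = \left(- \frac{404025}{418267} + 421767\right) \left(-374631 + 97898\right) = \frac{176410813764}{418267} \left(-276733\right) = - \frac{48818693725353012}{418267}$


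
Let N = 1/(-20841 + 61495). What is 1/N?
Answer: 40654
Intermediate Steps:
N = 1/40654 ≈ 2.4598e-5
1/N = 1/(1/40654) = 40654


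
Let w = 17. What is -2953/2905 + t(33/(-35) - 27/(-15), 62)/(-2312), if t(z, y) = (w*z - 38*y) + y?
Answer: -51399/1679090 ≈ -0.030611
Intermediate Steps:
t(z, y) = -37*y + 17*z (t(z, y) = (17*z - 38*y) + y = (-38*y + 17*z) + y = -37*y + 17*z)
-2953/2905 + t(33/(-35) - 27/(-15), 62)/(-2312) = -2953/2905 + (-37*62 + 17*(33/(-35) - 27/(-15)))/(-2312) = -2953*1/2905 + (-2294 + 17*(33*(-1/35) - 27*(-1/15)))*(-1/2312) = -2953/2905 + (-2294 + 17*(-33/35 + 9/5))*(-1/2312) = -2953/2905 + (-2294 + 17*(6/7))*(-1/2312) = -2953/2905 + (-2294 + 102/7)*(-1/2312) = -2953/2905 - 15956/7*(-1/2312) = -2953/2905 + 3989/4046 = -51399/1679090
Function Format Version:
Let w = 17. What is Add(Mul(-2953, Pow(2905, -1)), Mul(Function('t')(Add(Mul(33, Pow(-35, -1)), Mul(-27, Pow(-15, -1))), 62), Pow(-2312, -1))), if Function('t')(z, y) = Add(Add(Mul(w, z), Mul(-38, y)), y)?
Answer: Rational(-51399, 1679090) ≈ -0.030611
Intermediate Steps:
Function('t')(z, y) = Add(Mul(-37, y), Mul(17, z)) (Function('t')(z, y) = Add(Add(Mul(17, z), Mul(-38, y)), y) = Add(Add(Mul(-38, y), Mul(17, z)), y) = Add(Mul(-37, y), Mul(17, z)))
Add(Mul(-2953, Pow(2905, -1)), Mul(Function('t')(Add(Mul(33, Pow(-35, -1)), Mul(-27, Pow(-15, -1))), 62), Pow(-2312, -1))) = Add(Mul(-2953, Pow(2905, -1)), Mul(Add(Mul(-37, 62), Mul(17, Add(Mul(33, Pow(-35, -1)), Mul(-27, Pow(-15, -1))))), Pow(-2312, -1))) = Add(Mul(-2953, Rational(1, 2905)), Mul(Add(-2294, Mul(17, Add(Mul(33, Rational(-1, 35)), Mul(-27, Rational(-1, 15))))), Rational(-1, 2312))) = Add(Rational(-2953, 2905), Mul(Add(-2294, Mul(17, Add(Rational(-33, 35), Rational(9, 5)))), Rational(-1, 2312))) = Add(Rational(-2953, 2905), Mul(Add(-2294, Mul(17, Rational(6, 7))), Rational(-1, 2312))) = Add(Rational(-2953, 2905), Mul(Add(-2294, Rational(102, 7)), Rational(-1, 2312))) = Add(Rational(-2953, 2905), Mul(Rational(-15956, 7), Rational(-1, 2312))) = Add(Rational(-2953, 2905), Rational(3989, 4046)) = Rational(-51399, 1679090)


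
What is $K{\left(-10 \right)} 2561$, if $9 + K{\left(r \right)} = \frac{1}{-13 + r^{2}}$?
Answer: $- \frac{2002702}{87} \approx -23020.0$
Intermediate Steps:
$K{\left(r \right)} = -9 + \frac{1}{-13 + r^{2}}$
$K{\left(-10 \right)} 2561 = \frac{118 - 9 \left(-10\right)^{2}}{-13 + \left(-10\right)^{2}} \cdot 2561 = \frac{118 - 900}{-13 + 100} \cdot 2561 = \frac{118 - 900}{87} \cdot 2561 = \frac{1}{87} \left(-782\right) 2561 = \left(- \frac{782}{87}\right) 2561 = - \frac{2002702}{87}$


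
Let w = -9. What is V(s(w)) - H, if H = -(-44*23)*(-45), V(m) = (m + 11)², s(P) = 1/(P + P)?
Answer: 14793769/324 ≈ 45660.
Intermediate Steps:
s(P) = 1/(2*P)
V(m) = (11 + m)²
H = -45540 (H = -(-1012)*(-45) = -1*45540 = -45540)
V(s(w)) - H = (11 + (½)/(-9))² - 1*(-45540) = (11 + (½)*(-⅑))² + 45540 = (11 - 1/18)² + 45540 = (197/18)² + 45540 = 38809/324 + 45540 = 14793769/324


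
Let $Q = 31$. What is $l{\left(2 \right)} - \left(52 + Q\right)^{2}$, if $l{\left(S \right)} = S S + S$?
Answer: $-6883$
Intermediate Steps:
$l{\left(S \right)} = S + S^{2}$ ($l{\left(S \right)} = S^{2} + S = S + S^{2}$)
$l{\left(2 \right)} - \left(52 + Q\right)^{2} = 2 \left(1 + 2\right) - \left(52 + 31\right)^{2} = 2 \cdot 3 - 83^{2} = 6 - 6889 = -6883$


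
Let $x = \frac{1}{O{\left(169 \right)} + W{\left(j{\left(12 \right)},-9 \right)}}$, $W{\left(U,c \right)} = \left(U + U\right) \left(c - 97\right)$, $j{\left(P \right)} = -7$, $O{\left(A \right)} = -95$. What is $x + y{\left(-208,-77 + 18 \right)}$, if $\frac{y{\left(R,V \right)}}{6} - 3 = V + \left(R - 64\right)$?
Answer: $- \frac{2733551}{1389} \approx -1968.0$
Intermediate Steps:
$y{\left(R,V \right)} = -366 + 6 R + 6 V$ ($y{\left(R,V \right)} = 18 + 6 \left(V + \left(R - 64\right)\right) = 18 + 6 \left(V + \left(-64 + R\right)\right) = 18 + 6 \left(-64 + R + V\right) = 18 + \left(-384 + 6 R + 6 V\right) = -366 + 6 R + 6 V$)
$W{\left(U,c \right)} = 2 U \left(-97 + c\right)$
$x = \frac{1}{1389}$ ($x = \frac{1}{-95 + 2 \left(-7\right) \left(-97 - 9\right)} = \frac{1}{-95 + 2 \left(-7\right) \left(-106\right)} = \frac{1}{-95 + 1484} = \frac{1}{1389} \approx 0.00071994$)
$x + y{\left(-208,-77 + 18 \right)} = \frac{1}{1389} + \left(-366 + 6 \left(-208\right) + 6 \left(-77 + 18\right)\right) = \frac{1}{1389} - 1968 = - \frac{2733551}{1389}$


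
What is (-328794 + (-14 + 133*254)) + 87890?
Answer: -207136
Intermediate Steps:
(-328794 + (-14 + 133*254)) + 87890 = (-328794 + (-14 + 33782)) + 87890 = (-328794 + 33768) + 87890 = -295026 + 87890 = -207136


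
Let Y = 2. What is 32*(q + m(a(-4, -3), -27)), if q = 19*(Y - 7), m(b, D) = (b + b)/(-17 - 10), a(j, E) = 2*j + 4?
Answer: -81824/27 ≈ -3030.5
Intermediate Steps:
a(j, E) = 4 + 2*j
m(b, D) = -2*b/27 (m(b, D) = (2*b)/(-27) = (2*b)*(-1/27) = -2*b/27)
q = -95 (q = 19*(2 - 7) = 19*(-5) = -95)
32*(q + m(a(-4, -3), -27)) = 32*(-95 - 2*(4 + 2*(-4))/27) = 32*(-95 - 2*(4 - 8)/27) = 32*(-95 - 2/27*(-4)) = 32*(-95 + 8/27) = 32*(-2557/27) = -81824/27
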